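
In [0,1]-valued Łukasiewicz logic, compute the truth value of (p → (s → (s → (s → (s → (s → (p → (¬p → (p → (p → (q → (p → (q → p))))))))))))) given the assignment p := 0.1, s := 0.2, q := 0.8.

1.00

¬p: Łukasiewicz ¬ gives 1 − 0.1 = 0.9
(q → p): min(1, 1 − 0.8 + 0.1) = 0.3
(p → (q → p)): min(1, 1 − 0.1 + 0.3) = 1
(q → (p → (q → p))): min(1, 1 − 0.8 + 1) = 1
(p → (q → (p → (q → p)))): min(1, 1 − 0.1 + 1) = 1
(p → (p → (q → (p → (q → p))))): min(1, 1 − 0.1 + 1) = 1
(¬p → (p → (p → (q → (p → (q → p)))))): min(1, 1 − 0.9 + 1) = 1
(p → (¬p → (p → (p → (q → (p → (q → p))))))): min(1, 1 − 0.1 + 1) = 1
(s → (p → (¬p → (p → (p → (q → (p → (q → p)))))))): min(1, 1 − 0.2 + 1) = 1
(s → (s → (p → (¬p → (p → (p → (q → (p → (q → p))))))))): min(1, 1 − 0.2 + 1) = 1
(s → (s → (s → (p → (¬p → (p → (p → (q → (p → (q → p)))))))))): min(1, 1 − 0.2 + 1) = 1
(s → (s → (s → (s → (p → (¬p → (p → (p → (q → (p → (q → p))))))))))): min(1, 1 − 0.2 + 1) = 1
(s → (s → (s → (s → (s → (p → (¬p → (p → (p → (q → (p → (q → p)))))))))))): min(1, 1 − 0.2 + 1) = 1
(p → (s → (s → (s → (s → (s → (p → (¬p → (p → (p → (q → (p → (q → p))))))))))))): min(1, 1 − 0.1 + 1) = 1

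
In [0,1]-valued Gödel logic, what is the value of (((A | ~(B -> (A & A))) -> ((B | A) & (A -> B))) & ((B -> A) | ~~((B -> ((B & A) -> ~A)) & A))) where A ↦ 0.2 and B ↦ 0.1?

(A & A) = min(0.2, 0.2) = 0.2
(B -> (A & A)): 0.1 ≤ 0.2, so result = 1
~(B -> (A & A)): Gödel ¬ of 1 = 0 (operand ≠ 0)
(A | ~(B -> (A & A))) = max(0.2, 0) = 0.2
(B | A) = max(0.1, 0.2) = 0.2
(A -> B): 0.2 > 0.1, so result = 0.1
((B | A) & (A -> B)) = min(0.2, 0.1) = 0.1
((A | ~(B -> (A & A))) -> ((B | A) & (A -> B))): 0.2 > 0.1, so result = 0.1
(B -> A): 0.1 ≤ 0.2, so result = 1
(B & A) = min(0.1, 0.2) = 0.1
~A: Gödel ¬ of 0.2 = 0 (operand ≠ 0)
((B & A) -> ~A): 0.1 > 0, so result = 0
(B -> ((B & A) -> ~A)): 0.1 > 0, so result = 0
((B -> ((B & A) -> ~A)) & A) = min(0, 0.2) = 0
~((B -> ((B & A) -> ~A)) & A): Gödel ¬ of 0 = 1 (operand is 0)
~~((B -> ((B & A) -> ~A)) & A): Gödel ¬ of 1 = 0 (operand ≠ 0)
((B -> A) | ~~((B -> ((B & A) -> ~A)) & A)) = max(1, 0) = 1
(((A | ~(B -> (A & A))) -> ((B | A) & (A -> B))) & ((B -> A) | ~~((B -> ((B & A) -> ~A)) & A))) = min(0.1, 1) = 0.1

0.10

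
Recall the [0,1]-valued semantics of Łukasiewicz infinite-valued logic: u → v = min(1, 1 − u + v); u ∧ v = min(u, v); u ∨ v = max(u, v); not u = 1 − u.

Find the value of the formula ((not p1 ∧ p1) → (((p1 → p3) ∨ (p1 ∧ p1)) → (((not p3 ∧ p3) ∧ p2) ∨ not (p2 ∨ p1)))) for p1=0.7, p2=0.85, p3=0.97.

0.85

not p1: Łukasiewicz ¬ gives 1 − 0.7 = 0.3
(not p1 ∧ p1) = min(0.3, 0.7) = 0.3
(p1 → p3): min(1, 1 − 0.7 + 0.97) = 1
(p1 ∧ p1) = min(0.7, 0.7) = 0.7
((p1 → p3) ∨ (p1 ∧ p1)) = max(1, 0.7) = 1
not p3: Łukasiewicz ¬ gives 1 − 0.97 = 0.03
(not p3 ∧ p3) = min(0.03, 0.97) = 0.03
((not p3 ∧ p3) ∧ p2) = min(0.03, 0.85) = 0.03
(p2 ∨ p1) = max(0.85, 0.7) = 0.85
not (p2 ∨ p1): Łukasiewicz ¬ gives 1 − 0.85 = 0.15
(((not p3 ∧ p3) ∧ p2) ∨ not (p2 ∨ p1)) = max(0.03, 0.15) = 0.15
(((p1 → p3) ∨ (p1 ∧ p1)) → (((not p3 ∧ p3) ∧ p2) ∨ not (p2 ∨ p1))): min(1, 1 − 1 + 0.15) = 0.15
((not p1 ∧ p1) → (((p1 → p3) ∨ (p1 ∧ p1)) → (((not p3 ∧ p3) ∧ p2) ∨ not (p2 ∨ p1)))): min(1, 1 − 0.3 + 0.15) = 0.85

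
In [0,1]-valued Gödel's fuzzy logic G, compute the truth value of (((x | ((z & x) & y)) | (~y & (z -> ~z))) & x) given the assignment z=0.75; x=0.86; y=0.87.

(z & x) = min(0.75, 0.86) = 0.75
((z & x) & y) = min(0.75, 0.87) = 0.75
(x | ((z & x) & y)) = max(0.86, 0.75) = 0.86
~y: Gödel ¬ of 0.87 = 0 (operand ≠ 0)
~z: Gödel ¬ of 0.75 = 0 (operand ≠ 0)
(z -> ~z): 0.75 > 0, so result = 0
(~y & (z -> ~z)) = min(0, 0) = 0
((x | ((z & x) & y)) | (~y & (z -> ~z))) = max(0.86, 0) = 0.86
(((x | ((z & x) & y)) | (~y & (z -> ~z))) & x) = min(0.86, 0.86) = 0.86

0.86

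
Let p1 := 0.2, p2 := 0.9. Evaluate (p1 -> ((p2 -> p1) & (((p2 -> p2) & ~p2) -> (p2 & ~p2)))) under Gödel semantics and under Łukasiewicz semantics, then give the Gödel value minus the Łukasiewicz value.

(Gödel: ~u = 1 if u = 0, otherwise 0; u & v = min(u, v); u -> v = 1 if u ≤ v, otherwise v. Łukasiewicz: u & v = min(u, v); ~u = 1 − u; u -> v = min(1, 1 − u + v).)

Gödel evaluation:
  (p2 -> p1): 0.9 > 0.2, so result = 0.2
  (p2 -> p2): 0.9 ≤ 0.9, so result = 1
  ~p2: Gödel ¬ of 0.9 = 0 (operand ≠ 0)
  ((p2 -> p2) & ~p2) = min(1, 0) = 0
  ~p2: Gödel ¬ of 0.9 = 0 (operand ≠ 0)
  (p2 & ~p2) = min(0.9, 0) = 0
  (((p2 -> p2) & ~p2) -> (p2 & ~p2)): 0 ≤ 0, so result = 1
  ((p2 -> p1) & (((p2 -> p2) & ~p2) -> (p2 & ~p2))) = min(0.2, 1) = 0.2
  (p1 -> ((p2 -> p1) & (((p2 -> p2) & ~p2) -> (p2 & ~p2)))): 0.2 ≤ 0.2, so result = 1
  Gödel value = 1
Łukasiewicz evaluation:
  (p2 -> p1): min(1, 1 − 0.9 + 0.2) = 0.3
  (p2 -> p2): min(1, 1 − 0.9 + 0.9) = 1
  ~p2: Łukasiewicz ¬ gives 1 − 0.9 = 0.1
  ((p2 -> p2) & ~p2) = min(1, 0.1) = 0.1
  ~p2: Łukasiewicz ¬ gives 1 − 0.9 = 0.1
  (p2 & ~p2) = min(0.9, 0.1) = 0.1
  (((p2 -> p2) & ~p2) -> (p2 & ~p2)): min(1, 1 − 0.1 + 0.1) = 1
  ((p2 -> p1) & (((p2 -> p2) & ~p2) -> (p2 & ~p2))) = min(0.3, 1) = 0.3
  (p1 -> ((p2 -> p1) & (((p2 -> p2) & ~p2) -> (p2 & ~p2)))): min(1, 1 − 0.2 + 0.3) = 1
  Łukasiewicz value = 1
Difference: 1 − 1 = 0.00

0.00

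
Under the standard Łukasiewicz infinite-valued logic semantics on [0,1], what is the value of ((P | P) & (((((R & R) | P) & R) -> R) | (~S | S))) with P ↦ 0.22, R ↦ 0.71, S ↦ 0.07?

0.22

(P | P) = max(0.22, 0.22) = 0.22
(R & R) = min(0.71, 0.71) = 0.71
((R & R) | P) = max(0.71, 0.22) = 0.71
(((R & R) | P) & R) = min(0.71, 0.71) = 0.71
((((R & R) | P) & R) -> R): min(1, 1 − 0.71 + 0.71) = 1
~S: Łukasiewicz ¬ gives 1 − 0.07 = 0.93
(~S | S) = max(0.93, 0.07) = 0.93
(((((R & R) | P) & R) -> R) | (~S | S)) = max(1, 0.93) = 1
((P | P) & (((((R & R) | P) & R) -> R) | (~S | S))) = min(0.22, 1) = 0.22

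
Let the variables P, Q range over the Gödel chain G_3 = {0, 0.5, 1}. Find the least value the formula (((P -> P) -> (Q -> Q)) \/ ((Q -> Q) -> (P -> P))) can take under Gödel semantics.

1.00

Every assignment gives 1. For instance at P = 0, Q = 0:
  (P -> P): 0 ≤ 0, so result = 1
  (Q -> Q): 0 ≤ 0, so result = 1
  ((P -> P) -> (Q -> Q)): 1 ≤ 1, so result = 1
  (Q -> Q): 0 ≤ 0, so result = 1
  (P -> P): 0 ≤ 0, so result = 1
  ((Q -> Q) -> (P -> P)): 1 ≤ 1, so result = 1
  (((P -> P) -> (Q -> Q)) \/ ((Q -> Q) -> (P -> P))) = max(1, 1) = 1
All 9 assignments give value 1 — the formula is a G_3-tautology.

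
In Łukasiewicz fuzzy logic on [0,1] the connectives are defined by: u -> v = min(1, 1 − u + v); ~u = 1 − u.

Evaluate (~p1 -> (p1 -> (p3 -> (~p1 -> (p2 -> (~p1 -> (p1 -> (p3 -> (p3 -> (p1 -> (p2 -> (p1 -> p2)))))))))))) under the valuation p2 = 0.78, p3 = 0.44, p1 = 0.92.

~p1: Łukasiewicz ¬ gives 1 − 0.92 = 0.08
~p1: Łukasiewicz ¬ gives 1 − 0.92 = 0.08
~p1: Łukasiewicz ¬ gives 1 − 0.92 = 0.08
(p1 -> p2): min(1, 1 − 0.92 + 0.78) = 0.86
(p2 -> (p1 -> p2)): min(1, 1 − 0.78 + 0.86) = 1
(p1 -> (p2 -> (p1 -> p2))): min(1, 1 − 0.92 + 1) = 1
(p3 -> (p1 -> (p2 -> (p1 -> p2)))): min(1, 1 − 0.44 + 1) = 1
(p3 -> (p3 -> (p1 -> (p2 -> (p1 -> p2))))): min(1, 1 − 0.44 + 1) = 1
(p1 -> (p3 -> (p3 -> (p1 -> (p2 -> (p1 -> p2)))))): min(1, 1 − 0.92 + 1) = 1
(~p1 -> (p1 -> (p3 -> (p3 -> (p1 -> (p2 -> (p1 -> p2))))))): min(1, 1 − 0.08 + 1) = 1
(p2 -> (~p1 -> (p1 -> (p3 -> (p3 -> (p1 -> (p2 -> (p1 -> p2)))))))): min(1, 1 − 0.78 + 1) = 1
(~p1 -> (p2 -> (~p1 -> (p1 -> (p3 -> (p3 -> (p1 -> (p2 -> (p1 -> p2))))))))): min(1, 1 − 0.08 + 1) = 1
(p3 -> (~p1 -> (p2 -> (~p1 -> (p1 -> (p3 -> (p3 -> (p1 -> (p2 -> (p1 -> p2)))))))))): min(1, 1 − 0.44 + 1) = 1
(p1 -> (p3 -> (~p1 -> (p2 -> (~p1 -> (p1 -> (p3 -> (p3 -> (p1 -> (p2 -> (p1 -> p2))))))))))): min(1, 1 − 0.92 + 1) = 1
(~p1 -> (p1 -> (p3 -> (~p1 -> (p2 -> (~p1 -> (p1 -> (p3 -> (p3 -> (p1 -> (p2 -> (p1 -> p2)))))))))))): min(1, 1 − 0.08 + 1) = 1

1.00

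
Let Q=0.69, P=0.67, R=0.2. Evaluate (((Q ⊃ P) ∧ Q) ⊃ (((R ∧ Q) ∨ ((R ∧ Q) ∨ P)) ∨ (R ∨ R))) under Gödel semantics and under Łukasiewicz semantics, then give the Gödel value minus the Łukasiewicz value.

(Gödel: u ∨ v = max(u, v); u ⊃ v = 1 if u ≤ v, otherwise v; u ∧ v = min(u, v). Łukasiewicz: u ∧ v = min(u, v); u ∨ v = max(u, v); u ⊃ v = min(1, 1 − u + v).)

0.02

Gödel evaluation:
  (Q ⊃ P): 0.69 > 0.67, so result = 0.67
  ((Q ⊃ P) ∧ Q) = min(0.67, 0.69) = 0.67
  (R ∧ Q) = min(0.2, 0.69) = 0.2
  (R ∧ Q) = min(0.2, 0.69) = 0.2
  ((R ∧ Q) ∨ P) = max(0.2, 0.67) = 0.67
  ((R ∧ Q) ∨ ((R ∧ Q) ∨ P)) = max(0.2, 0.67) = 0.67
  (R ∨ R) = max(0.2, 0.2) = 0.2
  (((R ∧ Q) ∨ ((R ∧ Q) ∨ P)) ∨ (R ∨ R)) = max(0.67, 0.2) = 0.67
  (((Q ⊃ P) ∧ Q) ⊃ (((R ∧ Q) ∨ ((R ∧ Q) ∨ P)) ∨ (R ∨ R))): 0.67 ≤ 0.67, so result = 1
  Gödel value = 1
Łukasiewicz evaluation:
  (Q ⊃ P): min(1, 1 − 0.69 + 0.67) = 0.98
  ((Q ⊃ P) ∧ Q) = min(0.98, 0.69) = 0.69
  (R ∧ Q) = min(0.2, 0.69) = 0.2
  (R ∧ Q) = min(0.2, 0.69) = 0.2
  ((R ∧ Q) ∨ P) = max(0.2, 0.67) = 0.67
  ((R ∧ Q) ∨ ((R ∧ Q) ∨ P)) = max(0.2, 0.67) = 0.67
  (R ∨ R) = max(0.2, 0.2) = 0.2
  (((R ∧ Q) ∨ ((R ∧ Q) ∨ P)) ∨ (R ∨ R)) = max(0.67, 0.2) = 0.67
  (((Q ⊃ P) ∧ Q) ⊃ (((R ∧ Q) ∨ ((R ∧ Q) ∨ P)) ∨ (R ∨ R))): min(1, 1 − 0.69 + 0.67) = 0.98
  Łukasiewicz value = 0.98
Difference: 1 − 0.98 = 0.02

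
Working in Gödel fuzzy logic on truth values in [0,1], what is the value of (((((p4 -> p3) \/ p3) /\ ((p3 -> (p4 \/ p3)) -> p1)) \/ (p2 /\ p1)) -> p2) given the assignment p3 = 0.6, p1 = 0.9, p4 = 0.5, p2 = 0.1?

(p4 -> p3): 0.5 ≤ 0.6, so result = 1
((p4 -> p3) \/ p3) = max(1, 0.6) = 1
(p4 \/ p3) = max(0.5, 0.6) = 0.6
(p3 -> (p4 \/ p3)): 0.6 ≤ 0.6, so result = 1
((p3 -> (p4 \/ p3)) -> p1): 1 > 0.9, so result = 0.9
(((p4 -> p3) \/ p3) /\ ((p3 -> (p4 \/ p3)) -> p1)) = min(1, 0.9) = 0.9
(p2 /\ p1) = min(0.1, 0.9) = 0.1
((((p4 -> p3) \/ p3) /\ ((p3 -> (p4 \/ p3)) -> p1)) \/ (p2 /\ p1)) = max(0.9, 0.1) = 0.9
(((((p4 -> p3) \/ p3) /\ ((p3 -> (p4 \/ p3)) -> p1)) \/ (p2 /\ p1)) -> p2): 0.9 > 0.1, so result = 0.1

0.10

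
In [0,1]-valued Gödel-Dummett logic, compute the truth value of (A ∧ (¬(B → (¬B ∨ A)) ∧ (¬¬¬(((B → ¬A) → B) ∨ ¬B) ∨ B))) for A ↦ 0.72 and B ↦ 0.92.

0.00

¬B: Gödel ¬ of 0.92 = 0 (operand ≠ 0)
(¬B ∨ A) = max(0, 0.72) = 0.72
(B → (¬B ∨ A)): 0.92 > 0.72, so result = 0.72
¬(B → (¬B ∨ A)): Gödel ¬ of 0.72 = 0 (operand ≠ 0)
¬A: Gödel ¬ of 0.72 = 0 (operand ≠ 0)
(B → ¬A): 0.92 > 0, so result = 0
((B → ¬A) → B): 0 ≤ 0.92, so result = 1
¬B: Gödel ¬ of 0.92 = 0 (operand ≠ 0)
(((B → ¬A) → B) ∨ ¬B) = max(1, 0) = 1
¬(((B → ¬A) → B) ∨ ¬B): Gödel ¬ of 1 = 0 (operand ≠ 0)
¬¬(((B → ¬A) → B) ∨ ¬B): Gödel ¬ of 0 = 1 (operand is 0)
¬¬¬(((B → ¬A) → B) ∨ ¬B): Gödel ¬ of 1 = 0 (operand ≠ 0)
(¬¬¬(((B → ¬A) → B) ∨ ¬B) ∨ B) = max(0, 0.92) = 0.92
(¬(B → (¬B ∨ A)) ∧ (¬¬¬(((B → ¬A) → B) ∨ ¬B) ∨ B)) = min(0, 0.92) = 0
(A ∧ (¬(B → (¬B ∨ A)) ∧ (¬¬¬(((B → ¬A) → B) ∨ ¬B) ∨ B))) = min(0.72, 0) = 0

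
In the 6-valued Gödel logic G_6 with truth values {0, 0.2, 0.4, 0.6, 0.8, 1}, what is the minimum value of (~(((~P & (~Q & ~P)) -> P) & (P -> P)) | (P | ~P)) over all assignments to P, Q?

0.20

The minimum is attained at P = 0.2, Q = 0:
  ~P: Gödel ¬ of 0.2 = 0 (operand ≠ 0)
  ~Q: Gödel ¬ of 0 = 1 (operand is 0)
  ~P: Gödel ¬ of 0.2 = 0 (operand ≠ 0)
  (~Q & ~P) = min(1, 0) = 0
  (~P & (~Q & ~P)) = min(0, 0) = 0
  ((~P & (~Q & ~P)) -> P): 0 ≤ 0.2, so result = 1
  (P -> P): 0.2 ≤ 0.2, so result = 1
  (((~P & (~Q & ~P)) -> P) & (P -> P)) = min(1, 1) = 1
  ~(((~P & (~Q & ~P)) -> P) & (P -> P)): Gödel ¬ of 1 = 0 (operand ≠ 0)
  ~P: Gödel ¬ of 0.2 = 0 (operand ≠ 0)
  (P | ~P) = max(0.2, 0) = 0.2
  (~(((~P & (~Q & ~P)) -> P) & (P -> P)) | (P | ~P)) = max(0, 0.2) = 0.2
Checking all 36 assignments confirms none give a value below 0.20.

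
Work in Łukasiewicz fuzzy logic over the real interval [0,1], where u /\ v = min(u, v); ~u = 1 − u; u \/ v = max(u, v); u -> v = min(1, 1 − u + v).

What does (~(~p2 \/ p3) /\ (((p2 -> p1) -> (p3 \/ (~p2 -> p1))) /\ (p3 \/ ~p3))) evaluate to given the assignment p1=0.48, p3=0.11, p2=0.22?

0.22

~p2: Łukasiewicz ¬ gives 1 − 0.22 = 0.78
(~p2 \/ p3) = max(0.78, 0.11) = 0.78
~(~p2 \/ p3): Łukasiewicz ¬ gives 1 − 0.78 = 0.22
(p2 -> p1): min(1, 1 − 0.22 + 0.48) = 1
~p2: Łukasiewicz ¬ gives 1 − 0.22 = 0.78
(~p2 -> p1): min(1, 1 − 0.78 + 0.48) = 0.7
(p3 \/ (~p2 -> p1)) = max(0.11, 0.7) = 0.7
((p2 -> p1) -> (p3 \/ (~p2 -> p1))): min(1, 1 − 1 + 0.7) = 0.7
~p3: Łukasiewicz ¬ gives 1 − 0.11 = 0.89
(p3 \/ ~p3) = max(0.11, 0.89) = 0.89
(((p2 -> p1) -> (p3 \/ (~p2 -> p1))) /\ (p3 \/ ~p3)) = min(0.7, 0.89) = 0.7
(~(~p2 \/ p3) /\ (((p2 -> p1) -> (p3 \/ (~p2 -> p1))) /\ (p3 \/ ~p3))) = min(0.22, 0.7) = 0.22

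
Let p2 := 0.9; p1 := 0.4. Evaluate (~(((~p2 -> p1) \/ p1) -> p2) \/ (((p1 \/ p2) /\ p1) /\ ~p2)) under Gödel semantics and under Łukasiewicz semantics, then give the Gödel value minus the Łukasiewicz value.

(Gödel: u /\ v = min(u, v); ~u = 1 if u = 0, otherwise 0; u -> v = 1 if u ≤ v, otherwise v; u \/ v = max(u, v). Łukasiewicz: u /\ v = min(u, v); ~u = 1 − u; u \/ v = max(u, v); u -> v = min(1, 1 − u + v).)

-0.10

Gödel evaluation:
  ~p2: Gödel ¬ of 0.9 = 0 (operand ≠ 0)
  (~p2 -> p1): 0 ≤ 0.4, so result = 1
  ((~p2 -> p1) \/ p1) = max(1, 0.4) = 1
  (((~p2 -> p1) \/ p1) -> p2): 1 > 0.9, so result = 0.9
  ~(((~p2 -> p1) \/ p1) -> p2): Gödel ¬ of 0.9 = 0 (operand ≠ 0)
  (p1 \/ p2) = max(0.4, 0.9) = 0.9
  ((p1 \/ p2) /\ p1) = min(0.9, 0.4) = 0.4
  ~p2: Gödel ¬ of 0.9 = 0 (operand ≠ 0)
  (((p1 \/ p2) /\ p1) /\ ~p2) = min(0.4, 0) = 0
  (~(((~p2 -> p1) \/ p1) -> p2) \/ (((p1 \/ p2) /\ p1) /\ ~p2)) = max(0, 0) = 0
  Gödel value = 0
Łukasiewicz evaluation:
  ~p2: Łukasiewicz ¬ gives 1 − 0.9 = 0.1
  (~p2 -> p1): min(1, 1 − 0.1 + 0.4) = 1
  ((~p2 -> p1) \/ p1) = max(1, 0.4) = 1
  (((~p2 -> p1) \/ p1) -> p2): min(1, 1 − 1 + 0.9) = 0.9
  ~(((~p2 -> p1) \/ p1) -> p2): Łukasiewicz ¬ gives 1 − 0.9 = 0.1
  (p1 \/ p2) = max(0.4, 0.9) = 0.9
  ((p1 \/ p2) /\ p1) = min(0.9, 0.4) = 0.4
  ~p2: Łukasiewicz ¬ gives 1 − 0.9 = 0.1
  (((p1 \/ p2) /\ p1) /\ ~p2) = min(0.4, 0.1) = 0.1
  (~(((~p2 -> p1) \/ p1) -> p2) \/ (((p1 \/ p2) /\ p1) /\ ~p2)) = max(0.1, 0.1) = 0.1
  Łukasiewicz value = 0.1
Difference: 0 − 0.1 = -0.10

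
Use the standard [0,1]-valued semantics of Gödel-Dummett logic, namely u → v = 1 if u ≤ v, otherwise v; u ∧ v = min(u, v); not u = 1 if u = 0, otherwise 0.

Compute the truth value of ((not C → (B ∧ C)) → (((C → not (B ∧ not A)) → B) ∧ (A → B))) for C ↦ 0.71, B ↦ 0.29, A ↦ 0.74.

0.29

not C: Gödel ¬ of 0.71 = 0 (operand ≠ 0)
(B ∧ C) = min(0.29, 0.71) = 0.29
(not C → (B ∧ C)): 0 ≤ 0.29, so result = 1
not A: Gödel ¬ of 0.74 = 0 (operand ≠ 0)
(B ∧ not A) = min(0.29, 0) = 0
not (B ∧ not A): Gödel ¬ of 0 = 1 (operand is 0)
(C → not (B ∧ not A)): 0.71 ≤ 1, so result = 1
((C → not (B ∧ not A)) → B): 1 > 0.29, so result = 0.29
(A → B): 0.74 > 0.29, so result = 0.29
(((C → not (B ∧ not A)) → B) ∧ (A → B)) = min(0.29, 0.29) = 0.29
((not C → (B ∧ C)) → (((C → not (B ∧ not A)) → B) ∧ (A → B))): 1 > 0.29, so result = 0.29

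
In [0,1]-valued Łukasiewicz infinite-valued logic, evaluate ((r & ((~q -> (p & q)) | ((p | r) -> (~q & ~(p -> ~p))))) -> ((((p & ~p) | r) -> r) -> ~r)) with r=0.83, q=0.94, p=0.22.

~q: Łukasiewicz ¬ gives 1 − 0.94 = 0.06
(p & q) = min(0.22, 0.94) = 0.22
(~q -> (p & q)): min(1, 1 − 0.06 + 0.22) = 1
(p | r) = max(0.22, 0.83) = 0.83
~q: Łukasiewicz ¬ gives 1 − 0.94 = 0.06
~p: Łukasiewicz ¬ gives 1 − 0.22 = 0.78
(p -> ~p): min(1, 1 − 0.22 + 0.78) = 1
~(p -> ~p): Łukasiewicz ¬ gives 1 − 1 = 0
(~q & ~(p -> ~p)) = min(0.06, 0) = 0
((p | r) -> (~q & ~(p -> ~p))): min(1, 1 − 0.83 + 0) = 0.17
((~q -> (p & q)) | ((p | r) -> (~q & ~(p -> ~p)))) = max(1, 0.17) = 1
(r & ((~q -> (p & q)) | ((p | r) -> (~q & ~(p -> ~p))))) = min(0.83, 1) = 0.83
~p: Łukasiewicz ¬ gives 1 − 0.22 = 0.78
(p & ~p) = min(0.22, 0.78) = 0.22
((p & ~p) | r) = max(0.22, 0.83) = 0.83
(((p & ~p) | r) -> r): min(1, 1 − 0.83 + 0.83) = 1
~r: Łukasiewicz ¬ gives 1 − 0.83 = 0.17
((((p & ~p) | r) -> r) -> ~r): min(1, 1 − 1 + 0.17) = 0.17
((r & ((~q -> (p & q)) | ((p | r) -> (~q & ~(p -> ~p))))) -> ((((p & ~p) | r) -> r) -> ~r)): min(1, 1 − 0.83 + 0.17) = 0.34

0.34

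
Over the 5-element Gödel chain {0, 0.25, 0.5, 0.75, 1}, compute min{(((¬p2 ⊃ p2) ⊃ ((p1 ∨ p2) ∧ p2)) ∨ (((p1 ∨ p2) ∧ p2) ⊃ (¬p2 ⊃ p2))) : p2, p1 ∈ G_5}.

1.00

Every assignment gives 1. For instance at p2 = 0, p1 = 0:
  ¬p2: Gödel ¬ of 0 = 1 (operand is 0)
  (¬p2 ⊃ p2): 1 > 0, so result = 0
  (p1 ∨ p2) = max(0, 0) = 0
  ((p1 ∨ p2) ∧ p2) = min(0, 0) = 0
  ((¬p2 ⊃ p2) ⊃ ((p1 ∨ p2) ∧ p2)): 0 ≤ 0, so result = 1
  (p1 ∨ p2) = max(0, 0) = 0
  ((p1 ∨ p2) ∧ p2) = min(0, 0) = 0
  ¬p2: Gödel ¬ of 0 = 1 (operand is 0)
  (¬p2 ⊃ p2): 1 > 0, so result = 0
  (((p1 ∨ p2) ∧ p2) ⊃ (¬p2 ⊃ p2)): 0 ≤ 0, so result = 1
  (((¬p2 ⊃ p2) ⊃ ((p1 ∨ p2) ∧ p2)) ∨ (((p1 ∨ p2) ∧ p2) ⊃ (¬p2 ⊃ p2))) = max(1, 1) = 1
All 25 assignments give value 1 — the formula is a G_5-tautology.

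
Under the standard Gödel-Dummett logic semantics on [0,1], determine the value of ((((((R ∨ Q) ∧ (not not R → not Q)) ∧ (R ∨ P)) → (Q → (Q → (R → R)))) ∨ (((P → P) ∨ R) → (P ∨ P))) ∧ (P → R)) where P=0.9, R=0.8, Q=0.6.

0.80

(R ∨ Q) = max(0.8, 0.6) = 0.8
not R: Gödel ¬ of 0.8 = 0 (operand ≠ 0)
not not R: Gödel ¬ of 0 = 1 (operand is 0)
not Q: Gödel ¬ of 0.6 = 0 (operand ≠ 0)
(not not R → not Q): 1 > 0, so result = 0
((R ∨ Q) ∧ (not not R → not Q)) = min(0.8, 0) = 0
(R ∨ P) = max(0.8, 0.9) = 0.9
(((R ∨ Q) ∧ (not not R → not Q)) ∧ (R ∨ P)) = min(0, 0.9) = 0
(R → R): 0.8 ≤ 0.8, so result = 1
(Q → (R → R)): 0.6 ≤ 1, so result = 1
(Q → (Q → (R → R))): 0.6 ≤ 1, so result = 1
((((R ∨ Q) ∧ (not not R → not Q)) ∧ (R ∨ P)) → (Q → (Q → (R → R)))): 0 ≤ 1, so result = 1
(P → P): 0.9 ≤ 0.9, so result = 1
((P → P) ∨ R) = max(1, 0.8) = 1
(P ∨ P) = max(0.9, 0.9) = 0.9
(((P → P) ∨ R) → (P ∨ P)): 1 > 0.9, so result = 0.9
(((((R ∨ Q) ∧ (not not R → not Q)) ∧ (R ∨ P)) → (Q → (Q → (R → R)))) ∨ (((P → P) ∨ R) → (P ∨ P))) = max(1, 0.9) = 1
(P → R): 0.9 > 0.8, so result = 0.8
((((((R ∨ Q) ∧ (not not R → not Q)) ∧ (R ∨ P)) → (Q → (Q → (R → R)))) ∨ (((P → P) ∨ R) → (P ∨ P))) ∧ (P → R)) = min(1, 0.8) = 0.8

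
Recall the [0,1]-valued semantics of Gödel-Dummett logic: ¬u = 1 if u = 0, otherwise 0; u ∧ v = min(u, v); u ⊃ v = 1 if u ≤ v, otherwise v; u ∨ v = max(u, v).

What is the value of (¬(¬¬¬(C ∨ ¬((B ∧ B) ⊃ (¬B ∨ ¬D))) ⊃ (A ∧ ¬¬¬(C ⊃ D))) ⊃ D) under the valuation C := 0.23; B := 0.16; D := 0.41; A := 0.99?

1.00

(B ∧ B) = min(0.16, 0.16) = 0.16
¬B: Gödel ¬ of 0.16 = 0 (operand ≠ 0)
¬D: Gödel ¬ of 0.41 = 0 (operand ≠ 0)
(¬B ∨ ¬D) = max(0, 0) = 0
((B ∧ B) ⊃ (¬B ∨ ¬D)): 0.16 > 0, so result = 0
¬((B ∧ B) ⊃ (¬B ∨ ¬D)): Gödel ¬ of 0 = 1 (operand is 0)
(C ∨ ¬((B ∧ B) ⊃ (¬B ∨ ¬D))) = max(0.23, 1) = 1
¬(C ∨ ¬((B ∧ B) ⊃ (¬B ∨ ¬D))): Gödel ¬ of 1 = 0 (operand ≠ 0)
¬¬(C ∨ ¬((B ∧ B) ⊃ (¬B ∨ ¬D))): Gödel ¬ of 0 = 1 (operand is 0)
¬¬¬(C ∨ ¬((B ∧ B) ⊃ (¬B ∨ ¬D))): Gödel ¬ of 1 = 0 (operand ≠ 0)
(C ⊃ D): 0.23 ≤ 0.41, so result = 1
¬(C ⊃ D): Gödel ¬ of 1 = 0 (operand ≠ 0)
¬¬(C ⊃ D): Gödel ¬ of 0 = 1 (operand is 0)
¬¬¬(C ⊃ D): Gödel ¬ of 1 = 0 (operand ≠ 0)
(A ∧ ¬¬¬(C ⊃ D)) = min(0.99, 0) = 0
(¬¬¬(C ∨ ¬((B ∧ B) ⊃ (¬B ∨ ¬D))) ⊃ (A ∧ ¬¬¬(C ⊃ D))): 0 ≤ 0, so result = 1
¬(¬¬¬(C ∨ ¬((B ∧ B) ⊃ (¬B ∨ ¬D))) ⊃ (A ∧ ¬¬¬(C ⊃ D))): Gödel ¬ of 1 = 0 (operand ≠ 0)
(¬(¬¬¬(C ∨ ¬((B ∧ B) ⊃ (¬B ∨ ¬D))) ⊃ (A ∧ ¬¬¬(C ⊃ D))) ⊃ D): 0 ≤ 0.41, so result = 1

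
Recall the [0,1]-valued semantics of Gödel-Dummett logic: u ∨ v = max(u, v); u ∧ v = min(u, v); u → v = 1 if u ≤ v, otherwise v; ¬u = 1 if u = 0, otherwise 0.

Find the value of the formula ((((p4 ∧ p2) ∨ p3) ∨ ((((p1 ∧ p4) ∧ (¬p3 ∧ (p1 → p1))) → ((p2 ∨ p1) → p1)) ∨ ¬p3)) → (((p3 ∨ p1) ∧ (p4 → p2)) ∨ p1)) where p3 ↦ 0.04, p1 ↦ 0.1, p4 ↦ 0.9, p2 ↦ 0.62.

0.10

(p4 ∧ p2) = min(0.9, 0.62) = 0.62
((p4 ∧ p2) ∨ p3) = max(0.62, 0.04) = 0.62
(p1 ∧ p4) = min(0.1, 0.9) = 0.1
¬p3: Gödel ¬ of 0.04 = 0 (operand ≠ 0)
(p1 → p1): 0.1 ≤ 0.1, so result = 1
(¬p3 ∧ (p1 → p1)) = min(0, 1) = 0
((p1 ∧ p4) ∧ (¬p3 ∧ (p1 → p1))) = min(0.1, 0) = 0
(p2 ∨ p1) = max(0.62, 0.1) = 0.62
((p2 ∨ p1) → p1): 0.62 > 0.1, so result = 0.1
(((p1 ∧ p4) ∧ (¬p3 ∧ (p1 → p1))) → ((p2 ∨ p1) → p1)): 0 ≤ 0.1, so result = 1
¬p3: Gödel ¬ of 0.04 = 0 (operand ≠ 0)
((((p1 ∧ p4) ∧ (¬p3 ∧ (p1 → p1))) → ((p2 ∨ p1) → p1)) ∨ ¬p3) = max(1, 0) = 1
(((p4 ∧ p2) ∨ p3) ∨ ((((p1 ∧ p4) ∧ (¬p3 ∧ (p1 → p1))) → ((p2 ∨ p1) → p1)) ∨ ¬p3)) = max(0.62, 1) = 1
(p3 ∨ p1) = max(0.04, 0.1) = 0.1
(p4 → p2): 0.9 > 0.62, so result = 0.62
((p3 ∨ p1) ∧ (p4 → p2)) = min(0.1, 0.62) = 0.1
(((p3 ∨ p1) ∧ (p4 → p2)) ∨ p1) = max(0.1, 0.1) = 0.1
((((p4 ∧ p2) ∨ p3) ∨ ((((p1 ∧ p4) ∧ (¬p3 ∧ (p1 → p1))) → ((p2 ∨ p1) → p1)) ∨ ¬p3)) → (((p3 ∨ p1) ∧ (p4 → p2)) ∨ p1)): 1 > 0.1, so result = 0.1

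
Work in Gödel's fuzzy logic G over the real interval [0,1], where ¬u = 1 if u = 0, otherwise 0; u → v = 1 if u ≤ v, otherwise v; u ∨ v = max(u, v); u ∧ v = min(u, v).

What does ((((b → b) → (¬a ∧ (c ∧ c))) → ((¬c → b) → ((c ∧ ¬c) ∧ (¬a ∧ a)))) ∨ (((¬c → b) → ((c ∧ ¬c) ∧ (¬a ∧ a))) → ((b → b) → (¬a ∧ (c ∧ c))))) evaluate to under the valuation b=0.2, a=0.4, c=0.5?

(b → b): 0.2 ≤ 0.2, so result = 1
¬a: Gödel ¬ of 0.4 = 0 (operand ≠ 0)
(c ∧ c) = min(0.5, 0.5) = 0.5
(¬a ∧ (c ∧ c)) = min(0, 0.5) = 0
((b → b) → (¬a ∧ (c ∧ c))): 1 > 0, so result = 0
¬c: Gödel ¬ of 0.5 = 0 (operand ≠ 0)
(¬c → b): 0 ≤ 0.2, so result = 1
¬c: Gödel ¬ of 0.5 = 0 (operand ≠ 0)
(c ∧ ¬c) = min(0.5, 0) = 0
¬a: Gödel ¬ of 0.4 = 0 (operand ≠ 0)
(¬a ∧ a) = min(0, 0.4) = 0
((c ∧ ¬c) ∧ (¬a ∧ a)) = min(0, 0) = 0
((¬c → b) → ((c ∧ ¬c) ∧ (¬a ∧ a))): 1 > 0, so result = 0
(((b → b) → (¬a ∧ (c ∧ c))) → ((¬c → b) → ((c ∧ ¬c) ∧ (¬a ∧ a)))): 0 ≤ 0, so result = 1
¬c: Gödel ¬ of 0.5 = 0 (operand ≠ 0)
(¬c → b): 0 ≤ 0.2, so result = 1
¬c: Gödel ¬ of 0.5 = 0 (operand ≠ 0)
(c ∧ ¬c) = min(0.5, 0) = 0
¬a: Gödel ¬ of 0.4 = 0 (operand ≠ 0)
(¬a ∧ a) = min(0, 0.4) = 0
((c ∧ ¬c) ∧ (¬a ∧ a)) = min(0, 0) = 0
((¬c → b) → ((c ∧ ¬c) ∧ (¬a ∧ a))): 1 > 0, so result = 0
(b → b): 0.2 ≤ 0.2, so result = 1
¬a: Gödel ¬ of 0.4 = 0 (operand ≠ 0)
(c ∧ c) = min(0.5, 0.5) = 0.5
(¬a ∧ (c ∧ c)) = min(0, 0.5) = 0
((b → b) → (¬a ∧ (c ∧ c))): 1 > 0, so result = 0
(((¬c → b) → ((c ∧ ¬c) ∧ (¬a ∧ a))) → ((b → b) → (¬a ∧ (c ∧ c)))): 0 ≤ 0, so result = 1
((((b → b) → (¬a ∧ (c ∧ c))) → ((¬c → b) → ((c ∧ ¬c) ∧ (¬a ∧ a)))) ∨ (((¬c → b) → ((c ∧ ¬c) ∧ (¬a ∧ a))) → ((b → b) → (¬a ∧ (c ∧ c))))) = max(1, 1) = 1

1.00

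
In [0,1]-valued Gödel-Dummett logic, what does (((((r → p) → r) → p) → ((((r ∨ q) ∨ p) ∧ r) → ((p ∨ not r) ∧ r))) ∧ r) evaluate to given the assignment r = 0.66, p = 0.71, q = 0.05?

0.66

(r → p): 0.66 ≤ 0.71, so result = 1
((r → p) → r): 1 > 0.66, so result = 0.66
(((r → p) → r) → p): 0.66 ≤ 0.71, so result = 1
(r ∨ q) = max(0.66, 0.05) = 0.66
((r ∨ q) ∨ p) = max(0.66, 0.71) = 0.71
(((r ∨ q) ∨ p) ∧ r) = min(0.71, 0.66) = 0.66
not r: Gödel ¬ of 0.66 = 0 (operand ≠ 0)
(p ∨ not r) = max(0.71, 0) = 0.71
((p ∨ not r) ∧ r) = min(0.71, 0.66) = 0.66
((((r ∨ q) ∨ p) ∧ r) → ((p ∨ not r) ∧ r)): 0.66 ≤ 0.66, so result = 1
((((r → p) → r) → p) → ((((r ∨ q) ∨ p) ∧ r) → ((p ∨ not r) ∧ r))): 1 ≤ 1, so result = 1
(((((r → p) → r) → p) → ((((r ∨ q) ∨ p) ∧ r) → ((p ∨ not r) ∧ r))) ∧ r) = min(1, 0.66) = 0.66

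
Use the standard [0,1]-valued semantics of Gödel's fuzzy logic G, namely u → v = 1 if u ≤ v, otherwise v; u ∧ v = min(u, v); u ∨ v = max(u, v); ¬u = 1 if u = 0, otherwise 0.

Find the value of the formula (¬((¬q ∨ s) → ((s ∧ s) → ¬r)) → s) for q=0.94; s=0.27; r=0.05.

0.27

¬q: Gödel ¬ of 0.94 = 0 (operand ≠ 0)
(¬q ∨ s) = max(0, 0.27) = 0.27
(s ∧ s) = min(0.27, 0.27) = 0.27
¬r: Gödel ¬ of 0.05 = 0 (operand ≠ 0)
((s ∧ s) → ¬r): 0.27 > 0, so result = 0
((¬q ∨ s) → ((s ∧ s) → ¬r)): 0.27 > 0, so result = 0
¬((¬q ∨ s) → ((s ∧ s) → ¬r)): Gödel ¬ of 0 = 1 (operand is 0)
(¬((¬q ∨ s) → ((s ∧ s) → ¬r)) → s): 1 > 0.27, so result = 0.27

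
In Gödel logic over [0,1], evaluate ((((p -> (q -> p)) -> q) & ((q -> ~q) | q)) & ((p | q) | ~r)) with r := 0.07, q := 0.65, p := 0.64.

(q -> p): 0.65 > 0.64, so result = 0.64
(p -> (q -> p)): 0.64 ≤ 0.64, so result = 1
((p -> (q -> p)) -> q): 1 > 0.65, so result = 0.65
~q: Gödel ¬ of 0.65 = 0 (operand ≠ 0)
(q -> ~q): 0.65 > 0, so result = 0
((q -> ~q) | q) = max(0, 0.65) = 0.65
(((p -> (q -> p)) -> q) & ((q -> ~q) | q)) = min(0.65, 0.65) = 0.65
(p | q) = max(0.64, 0.65) = 0.65
~r: Gödel ¬ of 0.07 = 0 (operand ≠ 0)
((p | q) | ~r) = max(0.65, 0) = 0.65
((((p -> (q -> p)) -> q) & ((q -> ~q) | q)) & ((p | q) | ~r)) = min(0.65, 0.65) = 0.65

0.65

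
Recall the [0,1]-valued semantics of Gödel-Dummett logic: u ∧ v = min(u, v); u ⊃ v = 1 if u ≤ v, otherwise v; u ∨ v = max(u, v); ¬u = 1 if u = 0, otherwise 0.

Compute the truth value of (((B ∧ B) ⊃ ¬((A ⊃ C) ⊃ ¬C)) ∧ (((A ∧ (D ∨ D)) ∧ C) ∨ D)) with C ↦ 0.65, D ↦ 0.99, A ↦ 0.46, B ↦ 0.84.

(B ∧ B) = min(0.84, 0.84) = 0.84
(A ⊃ C): 0.46 ≤ 0.65, so result = 1
¬C: Gödel ¬ of 0.65 = 0 (operand ≠ 0)
((A ⊃ C) ⊃ ¬C): 1 > 0, so result = 0
¬((A ⊃ C) ⊃ ¬C): Gödel ¬ of 0 = 1 (operand is 0)
((B ∧ B) ⊃ ¬((A ⊃ C) ⊃ ¬C)): 0.84 ≤ 1, so result = 1
(D ∨ D) = max(0.99, 0.99) = 0.99
(A ∧ (D ∨ D)) = min(0.46, 0.99) = 0.46
((A ∧ (D ∨ D)) ∧ C) = min(0.46, 0.65) = 0.46
(((A ∧ (D ∨ D)) ∧ C) ∨ D) = max(0.46, 0.99) = 0.99
(((B ∧ B) ⊃ ¬((A ⊃ C) ⊃ ¬C)) ∧ (((A ∧ (D ∨ D)) ∧ C) ∨ D)) = min(1, 0.99) = 0.99

0.99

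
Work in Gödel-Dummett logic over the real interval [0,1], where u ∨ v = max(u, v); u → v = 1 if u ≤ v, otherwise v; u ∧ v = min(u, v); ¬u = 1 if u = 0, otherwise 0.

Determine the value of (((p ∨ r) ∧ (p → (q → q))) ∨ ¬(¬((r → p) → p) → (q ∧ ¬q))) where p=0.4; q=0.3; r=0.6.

(p ∨ r) = max(0.4, 0.6) = 0.6
(q → q): 0.3 ≤ 0.3, so result = 1
(p → (q → q)): 0.4 ≤ 1, so result = 1
((p ∨ r) ∧ (p → (q → q))) = min(0.6, 1) = 0.6
(r → p): 0.6 > 0.4, so result = 0.4
((r → p) → p): 0.4 ≤ 0.4, so result = 1
¬((r → p) → p): Gödel ¬ of 1 = 0 (operand ≠ 0)
¬q: Gödel ¬ of 0.3 = 0 (operand ≠ 0)
(q ∧ ¬q) = min(0.3, 0) = 0
(¬((r → p) → p) → (q ∧ ¬q)): 0 ≤ 0, so result = 1
¬(¬((r → p) → p) → (q ∧ ¬q)): Gödel ¬ of 1 = 0 (operand ≠ 0)
(((p ∨ r) ∧ (p → (q → q))) ∨ ¬(¬((r → p) → p) → (q ∧ ¬q))) = max(0.6, 0) = 0.6

0.60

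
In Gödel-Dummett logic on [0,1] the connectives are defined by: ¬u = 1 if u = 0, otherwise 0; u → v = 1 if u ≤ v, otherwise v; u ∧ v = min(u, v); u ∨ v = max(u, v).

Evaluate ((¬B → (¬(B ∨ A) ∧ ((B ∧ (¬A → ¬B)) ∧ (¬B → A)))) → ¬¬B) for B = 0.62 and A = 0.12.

¬B: Gödel ¬ of 0.62 = 0 (operand ≠ 0)
(B ∨ A) = max(0.62, 0.12) = 0.62
¬(B ∨ A): Gödel ¬ of 0.62 = 0 (operand ≠ 0)
¬A: Gödel ¬ of 0.12 = 0 (operand ≠ 0)
¬B: Gödel ¬ of 0.62 = 0 (operand ≠ 0)
(¬A → ¬B): 0 ≤ 0, so result = 1
(B ∧ (¬A → ¬B)) = min(0.62, 1) = 0.62
¬B: Gödel ¬ of 0.62 = 0 (operand ≠ 0)
(¬B → A): 0 ≤ 0.12, so result = 1
((B ∧ (¬A → ¬B)) ∧ (¬B → A)) = min(0.62, 1) = 0.62
(¬(B ∨ A) ∧ ((B ∧ (¬A → ¬B)) ∧ (¬B → A))) = min(0, 0.62) = 0
(¬B → (¬(B ∨ A) ∧ ((B ∧ (¬A → ¬B)) ∧ (¬B → A)))): 0 ≤ 0, so result = 1
¬B: Gödel ¬ of 0.62 = 0 (operand ≠ 0)
¬¬B: Gödel ¬ of 0 = 1 (operand is 0)
((¬B → (¬(B ∨ A) ∧ ((B ∧ (¬A → ¬B)) ∧ (¬B → A)))) → ¬¬B): 1 ≤ 1, so result = 1

1.00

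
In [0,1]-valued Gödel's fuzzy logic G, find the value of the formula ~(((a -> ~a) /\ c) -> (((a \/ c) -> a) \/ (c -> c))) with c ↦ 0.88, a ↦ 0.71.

~a: Gödel ¬ of 0.71 = 0 (operand ≠ 0)
(a -> ~a): 0.71 > 0, so result = 0
((a -> ~a) /\ c) = min(0, 0.88) = 0
(a \/ c) = max(0.71, 0.88) = 0.88
((a \/ c) -> a): 0.88 > 0.71, so result = 0.71
(c -> c): 0.88 ≤ 0.88, so result = 1
(((a \/ c) -> a) \/ (c -> c)) = max(0.71, 1) = 1
(((a -> ~a) /\ c) -> (((a \/ c) -> a) \/ (c -> c))): 0 ≤ 1, so result = 1
~(((a -> ~a) /\ c) -> (((a \/ c) -> a) \/ (c -> c))): Gödel ¬ of 1 = 0 (operand ≠ 0)

0.00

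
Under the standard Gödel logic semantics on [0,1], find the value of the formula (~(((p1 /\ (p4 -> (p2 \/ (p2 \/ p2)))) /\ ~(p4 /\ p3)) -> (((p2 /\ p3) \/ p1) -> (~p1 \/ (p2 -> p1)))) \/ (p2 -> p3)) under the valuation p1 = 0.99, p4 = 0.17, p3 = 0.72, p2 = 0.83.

(p2 \/ p2) = max(0.83, 0.83) = 0.83
(p2 \/ (p2 \/ p2)) = max(0.83, 0.83) = 0.83
(p4 -> (p2 \/ (p2 \/ p2))): 0.17 ≤ 0.83, so result = 1
(p1 /\ (p4 -> (p2 \/ (p2 \/ p2)))) = min(0.99, 1) = 0.99
(p4 /\ p3) = min(0.17, 0.72) = 0.17
~(p4 /\ p3): Gödel ¬ of 0.17 = 0 (operand ≠ 0)
((p1 /\ (p4 -> (p2 \/ (p2 \/ p2)))) /\ ~(p4 /\ p3)) = min(0.99, 0) = 0
(p2 /\ p3) = min(0.83, 0.72) = 0.72
((p2 /\ p3) \/ p1) = max(0.72, 0.99) = 0.99
~p1: Gödel ¬ of 0.99 = 0 (operand ≠ 0)
(p2 -> p1): 0.83 ≤ 0.99, so result = 1
(~p1 \/ (p2 -> p1)) = max(0, 1) = 1
(((p2 /\ p3) \/ p1) -> (~p1 \/ (p2 -> p1))): 0.99 ≤ 1, so result = 1
(((p1 /\ (p4 -> (p2 \/ (p2 \/ p2)))) /\ ~(p4 /\ p3)) -> (((p2 /\ p3) \/ p1) -> (~p1 \/ (p2 -> p1)))): 0 ≤ 1, so result = 1
~(((p1 /\ (p4 -> (p2 \/ (p2 \/ p2)))) /\ ~(p4 /\ p3)) -> (((p2 /\ p3) \/ p1) -> (~p1 \/ (p2 -> p1)))): Gödel ¬ of 1 = 0 (operand ≠ 0)
(p2 -> p3): 0.83 > 0.72, so result = 0.72
(~(((p1 /\ (p4 -> (p2 \/ (p2 \/ p2)))) /\ ~(p4 /\ p3)) -> (((p2 /\ p3) \/ p1) -> (~p1 \/ (p2 -> p1)))) \/ (p2 -> p3)) = max(0, 0.72) = 0.72

0.72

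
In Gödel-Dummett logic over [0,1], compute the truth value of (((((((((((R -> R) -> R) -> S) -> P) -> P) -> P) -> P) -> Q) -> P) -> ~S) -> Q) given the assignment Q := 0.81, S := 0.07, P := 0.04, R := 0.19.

(R -> R): 0.19 ≤ 0.19, so result = 1
((R -> R) -> R): 1 > 0.19, so result = 0.19
(((R -> R) -> R) -> S): 0.19 > 0.07, so result = 0.07
((((R -> R) -> R) -> S) -> P): 0.07 > 0.04, so result = 0.04
(((((R -> R) -> R) -> S) -> P) -> P): 0.04 ≤ 0.04, so result = 1
((((((R -> R) -> R) -> S) -> P) -> P) -> P): 1 > 0.04, so result = 0.04
(((((((R -> R) -> R) -> S) -> P) -> P) -> P) -> P): 0.04 ≤ 0.04, so result = 1
((((((((R -> R) -> R) -> S) -> P) -> P) -> P) -> P) -> Q): 1 > 0.81, so result = 0.81
(((((((((R -> R) -> R) -> S) -> P) -> P) -> P) -> P) -> Q) -> P): 0.81 > 0.04, so result = 0.04
~S: Gödel ¬ of 0.07 = 0 (operand ≠ 0)
((((((((((R -> R) -> R) -> S) -> P) -> P) -> P) -> P) -> Q) -> P) -> ~S): 0.04 > 0, so result = 0
(((((((((((R -> R) -> R) -> S) -> P) -> P) -> P) -> P) -> Q) -> P) -> ~S) -> Q): 0 ≤ 0.81, so result = 1

1.00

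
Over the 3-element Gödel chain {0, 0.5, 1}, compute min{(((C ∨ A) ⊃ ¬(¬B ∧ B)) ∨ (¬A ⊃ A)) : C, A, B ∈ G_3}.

1.00

Every assignment gives 1. For instance at C = 0, A = 0, B = 0:
  (C ∨ A) = max(0, 0) = 0
  ¬B: Gödel ¬ of 0 = 1 (operand is 0)
  (¬B ∧ B) = min(1, 0) = 0
  ¬(¬B ∧ B): Gödel ¬ of 0 = 1 (operand is 0)
  ((C ∨ A) ⊃ ¬(¬B ∧ B)): 0 ≤ 1, so result = 1
  ¬A: Gödel ¬ of 0 = 1 (operand is 0)
  (¬A ⊃ A): 1 > 0, so result = 0
  (((C ∨ A) ⊃ ¬(¬B ∧ B)) ∨ (¬A ⊃ A)) = max(1, 0) = 1
All 27 assignments give value 1 — the formula is a G_3-tautology.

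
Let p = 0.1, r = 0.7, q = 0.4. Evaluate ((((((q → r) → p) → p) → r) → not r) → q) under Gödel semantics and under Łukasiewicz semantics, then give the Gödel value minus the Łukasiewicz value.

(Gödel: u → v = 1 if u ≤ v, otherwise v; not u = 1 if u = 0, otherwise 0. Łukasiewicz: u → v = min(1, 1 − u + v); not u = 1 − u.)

Gödel evaluation:
  (q → r): 0.4 ≤ 0.7, so result = 1
  ((q → r) → p): 1 > 0.1, so result = 0.1
  (((q → r) → p) → p): 0.1 ≤ 0.1, so result = 1
  ((((q → r) → p) → p) → r): 1 > 0.7, so result = 0.7
  not r: Gödel ¬ of 0.7 = 0 (operand ≠ 0)
  (((((q → r) → p) → p) → r) → not r): 0.7 > 0, so result = 0
  ((((((q → r) → p) → p) → r) → not r) → q): 0 ≤ 0.4, so result = 1
  Gödel value = 1
Łukasiewicz evaluation:
  (q → r): min(1, 1 − 0.4 + 0.7) = 1
  ((q → r) → p): min(1, 1 − 1 + 0.1) = 0.1
  (((q → r) → p) → p): min(1, 1 − 0.1 + 0.1) = 1
  ((((q → r) → p) → p) → r): min(1, 1 − 1 + 0.7) = 0.7
  not r: Łukasiewicz ¬ gives 1 − 0.7 = 0.3
  (((((q → r) → p) → p) → r) → not r): min(1, 1 − 0.7 + 0.3) = 0.6
  ((((((q → r) → p) → p) → r) → not r) → q): min(1, 1 − 0.6 + 0.4) = 0.8
  Łukasiewicz value = 0.8
Difference: 1 − 0.8 = 0.20

0.20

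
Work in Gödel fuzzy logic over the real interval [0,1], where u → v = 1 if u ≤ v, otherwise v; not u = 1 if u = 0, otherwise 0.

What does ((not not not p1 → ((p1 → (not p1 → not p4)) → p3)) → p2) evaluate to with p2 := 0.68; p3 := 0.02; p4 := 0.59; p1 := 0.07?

not p1: Gödel ¬ of 0.07 = 0 (operand ≠ 0)
not not p1: Gödel ¬ of 0 = 1 (operand is 0)
not not not p1: Gödel ¬ of 1 = 0 (operand ≠ 0)
not p1: Gödel ¬ of 0.07 = 0 (operand ≠ 0)
not p4: Gödel ¬ of 0.59 = 0 (operand ≠ 0)
(not p1 → not p4): 0 ≤ 0, so result = 1
(p1 → (not p1 → not p4)): 0.07 ≤ 1, so result = 1
((p1 → (not p1 → not p4)) → p3): 1 > 0.02, so result = 0.02
(not not not p1 → ((p1 → (not p1 → not p4)) → p3)): 0 ≤ 0.02, so result = 1
((not not not p1 → ((p1 → (not p1 → not p4)) → p3)) → p2): 1 > 0.68, so result = 0.68

0.68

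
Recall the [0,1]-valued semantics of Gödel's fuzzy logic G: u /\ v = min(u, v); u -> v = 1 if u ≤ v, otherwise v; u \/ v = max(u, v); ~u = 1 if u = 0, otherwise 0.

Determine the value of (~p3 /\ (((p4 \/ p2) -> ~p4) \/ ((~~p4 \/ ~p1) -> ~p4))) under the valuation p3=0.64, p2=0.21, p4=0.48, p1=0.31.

~p3: Gödel ¬ of 0.64 = 0 (operand ≠ 0)
(p4 \/ p2) = max(0.48, 0.21) = 0.48
~p4: Gödel ¬ of 0.48 = 0 (operand ≠ 0)
((p4 \/ p2) -> ~p4): 0.48 > 0, so result = 0
~p4: Gödel ¬ of 0.48 = 0 (operand ≠ 0)
~~p4: Gödel ¬ of 0 = 1 (operand is 0)
~p1: Gödel ¬ of 0.31 = 0 (operand ≠ 0)
(~~p4 \/ ~p1) = max(1, 0) = 1
~p4: Gödel ¬ of 0.48 = 0 (operand ≠ 0)
((~~p4 \/ ~p1) -> ~p4): 1 > 0, so result = 0
(((p4 \/ p2) -> ~p4) \/ ((~~p4 \/ ~p1) -> ~p4)) = max(0, 0) = 0
(~p3 /\ (((p4 \/ p2) -> ~p4) \/ ((~~p4 \/ ~p1) -> ~p4))) = min(0, 0) = 0

0.00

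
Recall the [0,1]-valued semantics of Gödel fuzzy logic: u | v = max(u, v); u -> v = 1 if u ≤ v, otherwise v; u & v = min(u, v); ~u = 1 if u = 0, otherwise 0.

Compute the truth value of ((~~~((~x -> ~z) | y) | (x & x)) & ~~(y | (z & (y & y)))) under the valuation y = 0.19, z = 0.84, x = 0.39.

0.39

~x: Gödel ¬ of 0.39 = 0 (operand ≠ 0)
~z: Gödel ¬ of 0.84 = 0 (operand ≠ 0)
(~x -> ~z): 0 ≤ 0, so result = 1
((~x -> ~z) | y) = max(1, 0.19) = 1
~((~x -> ~z) | y): Gödel ¬ of 1 = 0 (operand ≠ 0)
~~((~x -> ~z) | y): Gödel ¬ of 0 = 1 (operand is 0)
~~~((~x -> ~z) | y): Gödel ¬ of 1 = 0 (operand ≠ 0)
(x & x) = min(0.39, 0.39) = 0.39
(~~~((~x -> ~z) | y) | (x & x)) = max(0, 0.39) = 0.39
(y & y) = min(0.19, 0.19) = 0.19
(z & (y & y)) = min(0.84, 0.19) = 0.19
(y | (z & (y & y))) = max(0.19, 0.19) = 0.19
~(y | (z & (y & y))): Gödel ¬ of 0.19 = 0 (operand ≠ 0)
~~(y | (z & (y & y))): Gödel ¬ of 0 = 1 (operand is 0)
((~~~((~x -> ~z) | y) | (x & x)) & ~~(y | (z & (y & y)))) = min(0.39, 1) = 0.39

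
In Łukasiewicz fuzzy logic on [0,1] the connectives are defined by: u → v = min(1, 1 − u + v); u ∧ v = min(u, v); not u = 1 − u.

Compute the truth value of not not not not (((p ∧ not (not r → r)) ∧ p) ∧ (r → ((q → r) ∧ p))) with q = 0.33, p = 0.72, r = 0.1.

not r: Łukasiewicz ¬ gives 1 − 0.1 = 0.9
(not r → r): min(1, 1 − 0.9 + 0.1) = 0.2
not (not r → r): Łukasiewicz ¬ gives 1 − 0.2 = 0.8
(p ∧ not (not r → r)) = min(0.72, 0.8) = 0.72
((p ∧ not (not r → r)) ∧ p) = min(0.72, 0.72) = 0.72
(q → r): min(1, 1 − 0.33 + 0.1) = 0.77
((q → r) ∧ p) = min(0.77, 0.72) = 0.72
(r → ((q → r) ∧ p)): min(1, 1 − 0.1 + 0.72) = 1
(((p ∧ not (not r → r)) ∧ p) ∧ (r → ((q → r) ∧ p))) = min(0.72, 1) = 0.72
not (((p ∧ not (not r → r)) ∧ p) ∧ (r → ((q → r) ∧ p))): Łukasiewicz ¬ gives 1 − 0.72 = 0.28
not not (((p ∧ not (not r → r)) ∧ p) ∧ (r → ((q → r) ∧ p))): Łukasiewicz ¬ gives 1 − 0.28 = 0.72
not not not (((p ∧ not (not r → r)) ∧ p) ∧ (r → ((q → r) ∧ p))): Łukasiewicz ¬ gives 1 − 0.72 = 0.28
not not not not (((p ∧ not (not r → r)) ∧ p) ∧ (r → ((q → r) ∧ p))): Łukasiewicz ¬ gives 1 − 0.28 = 0.72

0.72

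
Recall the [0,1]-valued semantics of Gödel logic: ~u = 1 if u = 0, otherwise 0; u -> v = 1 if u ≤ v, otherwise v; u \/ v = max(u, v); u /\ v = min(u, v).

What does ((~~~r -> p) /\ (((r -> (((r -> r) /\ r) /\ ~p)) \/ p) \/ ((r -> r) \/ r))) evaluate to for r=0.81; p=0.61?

~r: Gödel ¬ of 0.81 = 0 (operand ≠ 0)
~~r: Gödel ¬ of 0 = 1 (operand is 0)
~~~r: Gödel ¬ of 1 = 0 (operand ≠ 0)
(~~~r -> p): 0 ≤ 0.61, so result = 1
(r -> r): 0.81 ≤ 0.81, so result = 1
((r -> r) /\ r) = min(1, 0.81) = 0.81
~p: Gödel ¬ of 0.61 = 0 (operand ≠ 0)
(((r -> r) /\ r) /\ ~p) = min(0.81, 0) = 0
(r -> (((r -> r) /\ r) /\ ~p)): 0.81 > 0, so result = 0
((r -> (((r -> r) /\ r) /\ ~p)) \/ p) = max(0, 0.61) = 0.61
(r -> r): 0.81 ≤ 0.81, so result = 1
((r -> r) \/ r) = max(1, 0.81) = 1
(((r -> (((r -> r) /\ r) /\ ~p)) \/ p) \/ ((r -> r) \/ r)) = max(0.61, 1) = 1
((~~~r -> p) /\ (((r -> (((r -> r) /\ r) /\ ~p)) \/ p) \/ ((r -> r) \/ r))) = min(1, 1) = 1

1.00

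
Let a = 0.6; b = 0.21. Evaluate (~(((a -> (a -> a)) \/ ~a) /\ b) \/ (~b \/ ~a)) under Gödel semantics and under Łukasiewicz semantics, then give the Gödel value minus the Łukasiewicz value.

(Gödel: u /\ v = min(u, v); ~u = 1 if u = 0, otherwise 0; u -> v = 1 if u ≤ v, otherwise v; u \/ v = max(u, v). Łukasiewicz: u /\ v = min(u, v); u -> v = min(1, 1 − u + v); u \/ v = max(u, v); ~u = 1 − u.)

Gödel evaluation:
  (a -> a): 0.6 ≤ 0.6, so result = 1
  (a -> (a -> a)): 0.6 ≤ 1, so result = 1
  ~a: Gödel ¬ of 0.6 = 0 (operand ≠ 0)
  ((a -> (a -> a)) \/ ~a) = max(1, 0) = 1
  (((a -> (a -> a)) \/ ~a) /\ b) = min(1, 0.21) = 0.21
  ~(((a -> (a -> a)) \/ ~a) /\ b): Gödel ¬ of 0.21 = 0 (operand ≠ 0)
  ~b: Gödel ¬ of 0.21 = 0 (operand ≠ 0)
  ~a: Gödel ¬ of 0.6 = 0 (operand ≠ 0)
  (~b \/ ~a) = max(0, 0) = 0
  (~(((a -> (a -> a)) \/ ~a) /\ b) \/ (~b \/ ~a)) = max(0, 0) = 0
  Gödel value = 0
Łukasiewicz evaluation:
  (a -> a): min(1, 1 − 0.6 + 0.6) = 1
  (a -> (a -> a)): min(1, 1 − 0.6 + 1) = 1
  ~a: Łukasiewicz ¬ gives 1 − 0.6 = 0.4
  ((a -> (a -> a)) \/ ~a) = max(1, 0.4) = 1
  (((a -> (a -> a)) \/ ~a) /\ b) = min(1, 0.21) = 0.21
  ~(((a -> (a -> a)) \/ ~a) /\ b): Łukasiewicz ¬ gives 1 − 0.21 = 0.79
  ~b: Łukasiewicz ¬ gives 1 − 0.21 = 0.79
  ~a: Łukasiewicz ¬ gives 1 − 0.6 = 0.4
  (~b \/ ~a) = max(0.79, 0.4) = 0.79
  (~(((a -> (a -> a)) \/ ~a) /\ b) \/ (~b \/ ~a)) = max(0.79, 0.79) = 0.79
  Łukasiewicz value = 0.79
Difference: 0 − 0.79 = -0.79

-0.79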